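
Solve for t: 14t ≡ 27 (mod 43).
5

Since gcd(14, 43) = 1 divides 27, a solution exists.
Multiply both sides by the inverse of 14 mod 43:
  14^(-1) mod 43 = 40
  x ≡ 40 × 27 ≡ 1080 ≡ 5 (mod 43)
Verification: 14 × 5 = 70 = 1 × 43 + 27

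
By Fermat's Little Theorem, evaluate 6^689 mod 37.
By Fermat: 6^{36} ≡ 1 (mod 37). 689 ≡ 5 (mod 36). So 6^{689} ≡ 6^{5} ≡ 6 (mod 37)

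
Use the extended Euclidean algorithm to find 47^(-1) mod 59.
Extended GCD: 47(-5) + 59(4) = 1. So 47^(-1) ≡ 54 ≡ 54 (mod 59). Verify: 47 × 54 = 2538 ≡ 1 (mod 59)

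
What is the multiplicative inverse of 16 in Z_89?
39

Using Extended Euclidean Algorithm:
gcd(16, 89) = 1
Bezout coefficients: 16 × 39 + 89 × -7 = 1
So 16 × 39 ≡ 1 (mod 89)
The inverse is 39 mod 89 = 39
Verification: 16 × 39 = 624 = 7 × 89 + 1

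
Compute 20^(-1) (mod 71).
32

Using Extended Euclidean Algorithm:
gcd(20, 71) = 1
Bezout coefficients: 20 × 32 + 71 × -9 = 1
So 20 × 32 ≡ 1 (mod 71)
The inverse is 32 mod 71 = 32
Verification: 20 × 32 = 640 = 9 × 71 + 1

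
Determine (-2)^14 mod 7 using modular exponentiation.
Using Fermat: (-2)^{6} ≡ 1 (mod 7). 14 ≡ 2 (mod 6). So (-2)^{14} ≡ (-2)^{2} ≡ 4 (mod 7)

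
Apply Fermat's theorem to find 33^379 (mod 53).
By Fermat: 33^{52} ≡ 1 (mod 53). 379 = 7×52 + 15. So 33^{379} ≡ 33^{15} ≡ 31 (mod 53)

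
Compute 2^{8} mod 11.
3

Using successive squaring:
Binary expansion of 8: 1000
Powers of 2 mod 11 (each is the square of the previous):
  2^1 ≡ 2 (mod 11)
  2^2 ≡ 2² = 4 ≡ 4 (mod 11)
  2^4 ≡ 4² = 16 ≡ 5 (mod 11)
  2^8 ≡ 5² = 25 ≡ 3 (mod 11)
8 is a power of 2, so 2^8 is the last square: ≡ 3 (mod 11)
Result: 2^8 ≡ 3 (mod 11)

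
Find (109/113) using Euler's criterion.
(109/113) = 109^{56} mod 113 = 1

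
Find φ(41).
40

Prime factorization: 41 = 41
Using the formula φ(n) = n × Π(1 - 1/p) for each prime factor p:
φ(41) = 41 × (1 - 1/41)
φ(41) = 40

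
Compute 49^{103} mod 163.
111

Using successive squaring:
Binary expansion of 103: 1100111
Powers of 49 mod 163 (each is the square of the previous):
  49^1 ≡ 49 (mod 163)
  49^2 ≡ 49² = 2401 ≡ 119 (mod 163)
  49^4 ≡ 119² = 14161 ≡ 143 (mod 163)
  49^8 ≡ 143² = 20449 ≡ 74 (mod 163)
  49^16 ≡ 74² = 5476 ≡ 97 (mod 163)
  49^32 ≡ 97² = 9409 ≡ 118 (mod 163)
  49^64 ≡ 118² = 13924 ≡ 69 (mod 163)
103 = 64 + 32 + 4 + 2 + 1, so 49^103 = 49^64 × 49^32 × 49^4 × 49^2 × 49^1 ≡ 69 × 118 × 143 × 119 × 49 (mod 163)
Multiplying step by step:
  69 × 118 = 8142 ≡ 155 (mod 163)
  155 × 143 = 22165 ≡ 160 (mod 163)
  160 × 119 = 19040 ≡ 132 (mod 163)
  132 × 49 = 6468 ≡ 111 (mod 163)
Result: 49^103 ≡ 111 (mod 163)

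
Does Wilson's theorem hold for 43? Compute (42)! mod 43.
(42)! mod 43 = 42. Since this equals -1 (mod 43), Wilson confirms 43 is prime.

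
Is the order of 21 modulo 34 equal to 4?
Yes, ord_34(21) = 4.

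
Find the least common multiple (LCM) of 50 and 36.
900

First find GCD(50, 36) using the Euclidean algorithm:
50 = 1 × 36 + 14
36 = 2 × 14 + 8
14 = 1 × 8 + 6
8 = 1 × 6 + 2
6 = 3 × 2 + 0
GCD(50, 36) = 2

LCM formula: LCM(a, b) = (a × b) / GCD(a, b)
LCM(50, 36) = (50 × 36) / 2
LCM(50, 36) = 1800 / 2
LCM(50, 36) = 900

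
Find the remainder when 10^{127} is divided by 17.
By Fermat: 10^{16} ≡ 1 (mod 17). 127 = 7×16 + 15. So 10^{127} ≡ 10^{15} ≡ 12 (mod 17)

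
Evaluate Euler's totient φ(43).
42

Prime factorization: 43 = 43
Using the formula φ(n) = n × Π(1 - 1/p) for each prime factor p:
φ(43) = 43 × (1 - 1/43)
φ(43) = 42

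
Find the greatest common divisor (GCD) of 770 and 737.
11

Using the Euclidean algorithm:
770 = 1 × 737 + 33
737 = 22 × 33 + 11
33 = 3 × 11 + 0

GCD(770, 737) = 11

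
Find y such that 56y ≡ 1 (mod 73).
56^(-1) ≡ 30 (mod 73). Verification: 56 × 30 = 1680 ≡ 1 (mod 73)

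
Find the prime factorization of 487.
487

Divide by primes starting from smallest:
487 ÷ 487 = 1

487 = 487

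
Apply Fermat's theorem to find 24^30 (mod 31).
By Fermat's Little Theorem, 24^{30} ≡ 1 (mod 31) since 31 is prime and gcd(24, 31) = 1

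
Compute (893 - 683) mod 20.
10

(893 - 683) = 210
210 mod 20 = 10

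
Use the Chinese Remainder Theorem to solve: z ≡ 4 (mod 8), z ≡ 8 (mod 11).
M = 8 × 11 = 88. M₁ = 11, y₁ ≡ 3 (mod 8). M₂ = 8, y₂ ≡ 7 (mod 11). z = 4×11×3 + 8×8×7 ≡ 52 (mod 88)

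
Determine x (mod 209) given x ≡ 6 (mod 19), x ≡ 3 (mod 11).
25

Using the Chinese Remainder Theorem:
M = product of moduli = 209
For equation 1: M_1 = 11, 11 ≡ 11 (mod 19), inverse of 11 mod 19 is 7 (check: 11 × 7 = 77 ≡ 1 (mod 19))
For equation 2: M_2 = 19, 19 ≡ 8 (mod 11), inverse of 19 mod 11 is 7 (check: 8 × 7 = 56 ≡ 1 (mod 11))
Combine: x ≡ Σ r_i×M_i×(M_i⁻¹ mod m_i) = 6×11×7 + 3×19×7 = 462 + 399 = 861
861 mod 209 = 25
x ≡ 25 (mod 209)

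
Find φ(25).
20

Prime factorization: 25 = 5^2
Using the formula φ(n) = n × Π(1 - 1/p) for each prime factor p:
φ(25) = 25 × (1 - 1/5)
φ(25) = 20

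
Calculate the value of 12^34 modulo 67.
Using repeated squaring. 34 = 32 + 2 (binary 100010). Repeated squaring mod 67: 12^1 ≡ 12; 12^2 ≡ 12² = 144 ≡ 10; 12^4 ≡ 10² = 100 ≡ 33; 12^8 ≡ 33² = 1089 ≡ 17; 12^16 ≡ 17² = 289 ≡ 21; 12^32 ≡ 21² = 441 ≡ 39. Multiply: 12^34 = 12^32 × 12^2 ≡ 39 × 10 (mod 67): 39 × 10 = 390 ≡ 55. So 12^34 ≡ 55 (mod 67).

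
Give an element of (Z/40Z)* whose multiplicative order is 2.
9 has order 2 mod 40 since 9^{2} ≡ 1 (mod 40) and no smaller power works.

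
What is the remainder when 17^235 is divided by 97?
Using Fermat: 17^{96} ≡ 1 (mod 97). 235 ≡ 43 (mod 96). So 17^{235} ≡ 17^{43} ≡ 87 (mod 97)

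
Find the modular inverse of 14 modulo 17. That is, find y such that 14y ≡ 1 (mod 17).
11

Using Extended Euclidean Algorithm:
gcd(14, 17) = 1
Bezout coefficients: 14 × -6 + 17 × 5 = 1
So 14 × -6 ≡ 1 (mod 17)
The inverse is -6 mod 17 = 11
Verification: 14 × 11 = 154 = 9 × 17 + 1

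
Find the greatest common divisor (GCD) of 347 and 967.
1

Using the Euclidean algorithm:
347 = 0 × 967 + 347
967 = 2 × 347 + 273
347 = 1 × 273 + 74
273 = 3 × 74 + 51
74 = 1 × 51 + 23
51 = 2 × 23 + 5
23 = 4 × 5 + 3
5 = 1 × 3 + 2
3 = 1 × 2 + 1
2 = 2 × 1 + 0

GCD(347, 967) = 1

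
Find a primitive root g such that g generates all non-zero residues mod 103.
p - 1 = 102 has prime divisors 2, 3, 17. h is a primitive root mod 103 iff h^(102/q) ≢ 1 (mod 103) for each such q.
h = 2: 2^51 ≡ 1, 2^34 ≡ 46, 2^6 ≡ 64 (mod 103); 2^51 ≡ 1, so not a primitive root.
h = 3: 3^51 ≡ 102, 3^34 ≡ 1, 3^6 ≡ 8 (mod 103); 3^34 ≡ 1, so not a primitive root.
h = 4: 4^51 ≡ 1, 4^34 ≡ 56, 4^6 ≡ 79 (mod 103); 4^51 ≡ 1, so not a primitive root.
h = 5: 5^51 ≡ 102, 5^34 ≡ 56, 5^6 ≡ 72 (mod 103); none is 1, so 5 has order 102 and is a primitive root.
The smallest primitive root mod 103 is g = 5.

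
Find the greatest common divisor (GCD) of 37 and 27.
1

Using the Euclidean algorithm:
37 = 1 × 27 + 10
27 = 2 × 10 + 7
10 = 1 × 7 + 3
7 = 2 × 3 + 1
3 = 3 × 1 + 0

GCD(37, 27) = 1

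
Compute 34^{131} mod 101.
73

Using successive squaring:
Binary expansion of 131: 10000011
Powers of 34 mod 101 (each is the square of the previous):
  34^1 ≡ 34 (mod 101)
  34^2 ≡ 34² = 1156 ≡ 45 (mod 101)
  34^4 ≡ 45² = 2025 ≡ 5 (mod 101)
  34^8 ≡ 5² = 25 ≡ 25 (mod 101)
  34^16 ≡ 25² = 625 ≡ 19 (mod 101)
  34^32 ≡ 19² = 361 ≡ 58 (mod 101)
  34^64 ≡ 58² = 3364 ≡ 31 (mod 101)
  34^128 ≡ 31² = 961 ≡ 52 (mod 101)
131 = 128 + 2 + 1, so 34^131 = 34^128 × 34^2 × 34^1 ≡ 52 × 45 × 34 (mod 101)
Multiplying step by step:
  52 × 45 = 2340 ≡ 17 (mod 101)
  17 × 34 = 578 ≡ 73 (mod 101)
Result: 34^131 ≡ 73 (mod 101)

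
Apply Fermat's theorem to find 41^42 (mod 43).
By Fermat's Little Theorem, 41^{42} ≡ 1 (mod 43) since 43 is prime and gcd(41, 43) = 1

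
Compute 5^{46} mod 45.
40

Using successive squaring:
Binary expansion of 46: 101110
Powers of 5 mod 45 (each is the square of the previous):
  5^1 ≡ 5 (mod 45)
  5^2 ≡ 5² = 25 ≡ 25 (mod 45)
  5^4 ≡ 25² = 625 ≡ 40 (mod 45)
  5^8 ≡ 40² = 1600 ≡ 25 (mod 45)
  5^16 ≡ 25² = 625 ≡ 40 (mod 45)
  5^32 ≡ 40² = 1600 ≡ 25 (mod 45)
46 = 32 + 8 + 4 + 2, so 5^46 = 5^32 × 5^8 × 5^4 × 5^2 ≡ 25 × 25 × 40 × 25 (mod 45)
Multiplying step by step:
  25 × 25 = 625 ≡ 40 (mod 45)
  40 × 40 = 1600 ≡ 25 (mod 45)
  25 × 25 = 625 ≡ 40 (mod 45)
Result: 5^46 ≡ 40 (mod 45)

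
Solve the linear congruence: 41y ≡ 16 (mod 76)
56

Since gcd(41, 76) = 1 divides 16, a solution exists.
Multiply both sides by the inverse of 41 mod 76:
  41^(-1) mod 76 = 13
  x ≡ 13 × 16 ≡ 208 ≡ 56 (mod 76)
Verification: 41 × 56 = 2296 = 30 × 76 + 16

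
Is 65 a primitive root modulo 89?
Yes

To verify, check if 65^(88/q) ≢ 1 (mod 89) for each prime divisor q of 88
Divisors of 88 = 88: [1, 2, 4, 8, 11, 22, 44, 88]
  65^(88/2) = 65^44 ≡ 88 (mod 89)
  65^(88/11) = 65^8 ≡ 78 (mod 89)
Conclusion: 65 is a primitive root modulo 89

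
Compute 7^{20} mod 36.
13

Using successive squaring:
Binary expansion of 20: 10100
Powers of 7 mod 36 (each is the square of the previous):
  7^1 ≡ 7 (mod 36)
  7^2 ≡ 7² = 49 ≡ 13 (mod 36)
  7^4 ≡ 13² = 169 ≡ 25 (mod 36)
  7^8 ≡ 25² = 625 ≡ 13 (mod 36)
  7^16 ≡ 13² = 169 ≡ 25 (mod 36)
20 = 16 + 4, so 7^20 = 7^16 × 7^4 ≡ 25 × 25 (mod 36)
Multiplying step by step:
  25 × 25 = 625 ≡ 13 (mod 36)
Result: 7^20 ≡ 13 (mod 36)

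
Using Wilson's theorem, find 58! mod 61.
(60)! = (58)! × (59) × (60) ≡ -1 (mod 61). So (58)! ≡ -1 × [(60)(59)]^(-1) ≡ 30 (mod 61)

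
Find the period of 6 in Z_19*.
Powers of 6 mod 19: 6^1≡6, 6^2≡17, 6^3≡7, 6^4≡4, 6^5≡5, 6^6≡11, 6^7≡9, 6^8≡16, 6^9≡1. Order = 9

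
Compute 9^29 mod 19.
Using Fermat: 9^{18} ≡ 1 (mod 19). 29 ≡ 11 (mod 18). So 9^{29} ≡ 9^{11} ≡ 5 (mod 19)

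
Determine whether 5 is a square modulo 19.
By Euler's criterion: 5^{9} ≡ 1 (mod 19). Since this equals 1, 5 is a QR.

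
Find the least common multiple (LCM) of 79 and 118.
9322

First find GCD(79, 118) using the Euclidean algorithm:
79 = 0 × 118 + 79
118 = 1 × 79 + 39
79 = 2 × 39 + 1
39 = 39 × 1 + 0
GCD(79, 118) = 1

LCM formula: LCM(a, b) = (a × b) / GCD(a, b)
LCM(79, 118) = (79 × 118) / 1
LCM(79, 118) = 9322 / 1
LCM(79, 118) = 9322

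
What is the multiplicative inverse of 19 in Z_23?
17

Using Extended Euclidean Algorithm:
gcd(19, 23) = 1
Bezout coefficients: 19 × -6 + 23 × 5 = 1
So 19 × -6 ≡ 1 (mod 23)
The inverse is -6 mod 23 = 17
Verification: 19 × 17 = 323 = 14 × 23 + 1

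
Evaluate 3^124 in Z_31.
Using Fermat: 3^{30} ≡ 1 (mod 31). 124 ≡ 4 (mod 30). So 3^{124} ≡ 3^{4} ≡ 19 (mod 31)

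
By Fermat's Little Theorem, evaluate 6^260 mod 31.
By Fermat: 6^{30} ≡ 1 (mod 31). 260 = 8×30 + 20. So 6^{260} ≡ 6^{20} ≡ 5 (mod 31)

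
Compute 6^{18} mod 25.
16

Using successive squaring:
Binary expansion of 18: 10010
Powers of 6 mod 25 (each is the square of the previous):
  6^1 ≡ 6 (mod 25)
  6^2 ≡ 6² = 36 ≡ 11 (mod 25)
  6^4 ≡ 11² = 121 ≡ 21 (mod 25)
  6^8 ≡ 21² = 441 ≡ 16 (mod 25)
  6^16 ≡ 16² = 256 ≡ 6 (mod 25)
18 = 16 + 2, so 6^18 = 6^16 × 6^2 ≡ 6 × 11 (mod 25)
Multiplying step by step:
  6 × 11 = 66 ≡ 16 (mod 25)
Result: 6^18 ≡ 16 (mod 25)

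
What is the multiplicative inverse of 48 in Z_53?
21

Using Extended Euclidean Algorithm:
gcd(48, 53) = 1
Bezout coefficients: 48 × 21 + 53 × -19 = 1
So 48 × 21 ≡ 1 (mod 53)
The inverse is 21 mod 53 = 21
Verification: 48 × 21 = 1008 = 19 × 53 + 1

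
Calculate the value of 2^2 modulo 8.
2 = 2 (binary 10). Repeated squaring mod 8: 2^1 ≡ 2; 2^2 ≡ 2² = 4 ≡ 4. So 2^2 ≡ 4 (mod 8).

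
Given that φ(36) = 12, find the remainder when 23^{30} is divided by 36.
By Euler: 23^{12} ≡ 1 (mod 36) since gcd(23, 36) = 1. 30 = 2×12 + 6. So 23^{30} ≡ 23^{6} ≡ 1 (mod 36)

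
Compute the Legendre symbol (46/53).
(46/53) = 46^{26} mod 53 = 1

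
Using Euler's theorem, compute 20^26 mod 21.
By Euler: 20^{12} ≡ 1 (mod 21) since gcd(20, 21) = 1. 26 = 2×12 + 2. So 20^{26} ≡ 20^{2} ≡ 1 (mod 21)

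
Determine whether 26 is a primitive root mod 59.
p - 1 = 58 has prime divisors 2, 29. Check 26^(58/q) mod 59 for each: 26^(58/2) = 26^29 ≡ 1, 26^(58/29) = 26^2 ≡ 27 (mod 59). Since 26^29 ≡ 1 (mod 59), the order of 26 divides 29 (in fact the order is 29) ≠ 58, so it is not a primitive root.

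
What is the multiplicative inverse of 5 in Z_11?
9

Using Extended Euclidean Algorithm:
gcd(5, 11) = 1
Bezout coefficients: 5 × -2 + 11 × 1 = 1
So 5 × -2 ≡ 1 (mod 11)
The inverse is -2 mod 11 = 9
Verification: 5 × 9 = 45 = 4 × 11 + 1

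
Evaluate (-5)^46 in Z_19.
Using Fermat: (-5)^{18} ≡ 1 (mod 19). 46 ≡ 10 (mod 18). So (-5)^{46} ≡ (-5)^{10} ≡ 5 (mod 19)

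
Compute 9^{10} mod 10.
1

Using successive squaring:
Binary expansion of 10: 1010
Powers of 9 mod 10 (each is the square of the previous):
  9^1 ≡ 9 (mod 10)
  9^2 ≡ 9² = 81 ≡ 1 (mod 10)
  9^4 ≡ 1² = 1 ≡ 1 (mod 10)
  9^8 ≡ 1² = 1 ≡ 1 (mod 10)
10 = 8 + 2, so 9^10 = 9^8 × 9^2 ≡ 1 × 1 (mod 10)
Multiplying step by step:
  1 × 1 = 1 ≡ 1 (mod 10)
Result: 9^10 ≡ 1 (mod 10)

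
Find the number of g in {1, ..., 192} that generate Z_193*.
Number of primitive roots mod 193 = φ(192) = 64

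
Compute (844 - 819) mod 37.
25

(844 - 819) = 25
25 mod 37 = 25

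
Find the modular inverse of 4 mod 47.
4^(-1) ≡ 12 (mod 47). Verification: 4 × 12 = 48 ≡ 1 (mod 47)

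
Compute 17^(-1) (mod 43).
17^(-1) ≡ 38 (mod 43). Verification: 17 × 38 = 646 ≡ 1 (mod 43)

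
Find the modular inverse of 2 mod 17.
2^(-1) ≡ 9 (mod 17). Verification: 2 × 9 = 18 ≡ 1 (mod 17)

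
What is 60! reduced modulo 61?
By Wilson's theorem, (60)! ≡ -1 ≡ 60 (mod 61)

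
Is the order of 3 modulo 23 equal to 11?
Yes, ord_23(3) = 11.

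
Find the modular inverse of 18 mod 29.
18^(-1) ≡ 21 (mod 29). Verification: 18 × 21 = 378 ≡ 1 (mod 29)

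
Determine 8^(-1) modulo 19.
8^(-1) ≡ 12 (mod 19). Verification: 8 × 12 = 96 ≡ 1 (mod 19)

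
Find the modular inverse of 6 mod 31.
6^(-1) ≡ 26 (mod 31). Verification: 6 × 26 = 156 ≡ 1 (mod 31)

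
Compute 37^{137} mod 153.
82

Using successive squaring:
Binary expansion of 137: 10001001
Powers of 37 mod 153 (each is the square of the previous):
  37^1 ≡ 37 (mod 153)
  37^2 ≡ 37² = 1369 ≡ 145 (mod 153)
  37^4 ≡ 145² = 21025 ≡ 64 (mod 153)
  37^8 ≡ 64² = 4096 ≡ 118 (mod 153)
  37^16 ≡ 118² = 13924 ≡ 1 (mod 153)
  37^32 ≡ 1² = 1 ≡ 1 (mod 153)
  37^64 ≡ 1² = 1 ≡ 1 (mod 153)
  37^128 ≡ 1² = 1 ≡ 1 (mod 153)
137 = 128 + 8 + 1, so 37^137 = 37^128 × 37^8 × 37^1 ≡ 1 × 118 × 37 (mod 153)
Multiplying step by step:
  1 × 118 = 118 ≡ 118 (mod 153)
  118 × 37 = 4366 ≡ 82 (mod 153)
Result: 37^137 ≡ 82 (mod 153)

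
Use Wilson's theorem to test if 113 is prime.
(112)! mod 113 = 112. Since 112 ≡ -1 (mod 113), 113 is prime.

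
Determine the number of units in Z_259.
216

Prime factorization: 259 = 7 × 37
Using the formula φ(n) = n × Π(1 - 1/p) for each prime factor p:
φ(259) = 259 × (1 - 1/7) × (1 - 1/37)
φ(259) = 216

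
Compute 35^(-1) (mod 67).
23

Using Extended Euclidean Algorithm:
gcd(35, 67) = 1
Bezout coefficients: 35 × 23 + 67 × -12 = 1
So 35 × 23 ≡ 1 (mod 67)
The inverse is 23 mod 67 = 23
Verification: 35 × 23 = 805 = 12 × 67 + 1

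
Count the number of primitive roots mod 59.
Number of primitive roots mod 59 = φ(58) = 28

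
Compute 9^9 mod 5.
9 ≡ 4 (mod 5). 9 = 8 + 1 (binary 1001). Repeated squaring mod 5: 4^1 ≡ 4; 4^2 ≡ 4² = 16 ≡ 1; 4^4 ≡ 1² = 1 ≡ 1; 4^8 ≡ 1² = 1 ≡ 1. Multiply: 9^9 ≡ 4^8 × 4^1 ≡ 1 × 4 (mod 5): 1 × 4 = 4 ≡ 4. So 9^9 ≡ 4 (mod 5).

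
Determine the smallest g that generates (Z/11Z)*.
2

A primitive root g modulo p has order p-1 = 10
Prime divisors of 10: [2, 5]
g is a primitive root iff g^(10/q) ≢ 1 (mod 11) for each prime divisor q
Testing small values:
  g = 2: 2^5 ≡ 10, 2^2 ≡ 4 (mod 11) → none is 1, primitive root!
The smallest primitive root is 2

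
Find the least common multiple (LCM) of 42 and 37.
1554

First find GCD(42, 37) using the Euclidean algorithm:
42 = 1 × 37 + 5
37 = 7 × 5 + 2
5 = 2 × 2 + 1
2 = 2 × 1 + 0
GCD(42, 37) = 1

LCM formula: LCM(a, b) = (a × b) / GCD(a, b)
LCM(42, 37) = (42 × 37) / 1
LCM(42, 37) = 1554 / 1
LCM(42, 37) = 1554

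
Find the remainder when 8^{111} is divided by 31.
By Fermat: 8^{30} ≡ 1 (mod 31). 111 = 3×30 + 21. So 8^{111} ≡ 8^{21} ≡ 8 (mod 31)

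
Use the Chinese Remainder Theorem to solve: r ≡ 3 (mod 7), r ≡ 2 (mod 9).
M = 7 × 9 = 63. M₁ = 9, y₁ ≡ 4 (mod 7). M₂ = 7, y₂ ≡ 4 (mod 9). r = 3×9×4 + 2×7×4 ≡ 38 (mod 63)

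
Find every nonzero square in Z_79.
QRs mod 79: {1, 2, 4, 5, 8, 9, 10, 11, 13, 16, 18, 19, 20, 21, 22, 23, 25, 26, 31, 32, 36, 38, 40, 42, 44, 45, 46, 49, 50, 51, 52, 55, 62, 64, 65, 67, 72, 73, 76}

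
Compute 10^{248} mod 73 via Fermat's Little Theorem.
1

By Fermat's Little Theorem, a^(p-1) ≡ 1 (mod p) for prime p and gcd(a, p) = 1
Here p = 73, so 10^72 ≡ 1 (mod 73)
We can reduce the exponent: 248 mod 72 = 32
So 10^248 ≡ 10^32 (mod 73)
Computing: 10^32 mod 73 = 1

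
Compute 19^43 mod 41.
Using Fermat: 19^{40} ≡ 1 (mod 41). 43 ≡ 3 (mod 40). So 19^{43} ≡ 19^{3} ≡ 12 (mod 41)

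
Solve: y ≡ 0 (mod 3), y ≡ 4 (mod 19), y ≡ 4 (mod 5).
M = 3 × 19 × 5 = 285. M₁ = 95, y₁ ≡ 2 (mod 3). M₂ = 15, y₂ ≡ 14 (mod 19). M₃ = 57, y₃ ≡ 3 (mod 5). y = 0×95×2 + 4×15×14 + 4×57×3 ≡ 99 (mod 285)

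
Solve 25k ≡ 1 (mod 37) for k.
25^(-1) ≡ 3 (mod 37). Verification: 25 × 3 = 75 ≡ 1 (mod 37)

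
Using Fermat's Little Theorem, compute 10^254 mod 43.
By Fermat: 10^{42} ≡ 1 (mod 43). 254 = 6×42 + 2. So 10^{254} ≡ 10^{2} ≡ 14 (mod 43)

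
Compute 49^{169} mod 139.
13

Using successive squaring:
Binary expansion of 169: 10101001
Powers of 49 mod 139 (each is the square of the previous):
  49^1 ≡ 49 (mod 139)
  49^2 ≡ 49² = 2401 ≡ 38 (mod 139)
  49^4 ≡ 38² = 1444 ≡ 54 (mod 139)
  49^8 ≡ 54² = 2916 ≡ 136 (mod 139)
  49^16 ≡ 136² = 18496 ≡ 9 (mod 139)
  49^32 ≡ 9² = 81 ≡ 81 (mod 139)
  49^64 ≡ 81² = 6561 ≡ 28 (mod 139)
  49^128 ≡ 28² = 784 ≡ 89 (mod 139)
169 = 128 + 32 + 8 + 1, so 49^169 = 49^128 × 49^32 × 49^8 × 49^1 ≡ 89 × 81 × 136 × 49 (mod 139)
Multiplying step by step:
  89 × 81 = 7209 ≡ 120 (mod 139)
  120 × 136 = 16320 ≡ 57 (mod 139)
  57 × 49 = 2793 ≡ 13 (mod 139)
Result: 49^169 ≡ 13 (mod 139)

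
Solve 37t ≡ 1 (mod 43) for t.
7

Using Extended Euclidean Algorithm:
gcd(37, 43) = 1
Bezout coefficients: 37 × 7 + 43 × -6 = 1
So 37 × 7 ≡ 1 (mod 43)
The inverse is 7 mod 43 = 7
Verification: 37 × 7 = 259 = 6 × 43 + 1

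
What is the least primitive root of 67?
2

A primitive root g modulo p has order p-1 = 66
Prime divisors of 66: [2, 3, 11]
g is a primitive root iff g^(66/q) ≢ 1 (mod 67) for each prime divisor q
Testing small values:
  g = 2: 2^33 ≡ 66, 2^22 ≡ 37, 2^6 ≡ 64 (mod 67) → none is 1, primitive root!
The smallest primitive root is 2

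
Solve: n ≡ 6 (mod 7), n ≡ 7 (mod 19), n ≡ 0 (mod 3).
M = 7 × 19 × 3 = 399. M₁ = 57, y₁ ≡ 1 (mod 7). M₂ = 21, y₂ ≡ 10 (mod 19). M₃ = 133, y₃ ≡ 1 (mod 3). n = 6×57×1 + 7×21×10 + 0×133×1 ≡ 216 (mod 399)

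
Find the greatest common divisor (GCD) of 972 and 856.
4

Using the Euclidean algorithm:
972 = 1 × 856 + 116
856 = 7 × 116 + 44
116 = 2 × 44 + 28
44 = 1 × 28 + 16
28 = 1 × 16 + 12
16 = 1 × 12 + 4
12 = 3 × 4 + 0

GCD(972, 856) = 4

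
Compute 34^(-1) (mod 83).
34^(-1) ≡ 22 (mod 83). Verification: 34 × 22 = 748 ≡ 1 (mod 83)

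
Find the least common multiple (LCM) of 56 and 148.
2072

First find GCD(56, 148) using the Euclidean algorithm:
56 = 0 × 148 + 56
148 = 2 × 56 + 36
56 = 1 × 36 + 20
36 = 1 × 20 + 16
20 = 1 × 16 + 4
16 = 4 × 4 + 0
GCD(56, 148) = 4

LCM formula: LCM(a, b) = (a × b) / GCD(a, b)
LCM(56, 148) = (56 × 148) / 4
LCM(56, 148) = 8288 / 4
LCM(56, 148) = 2072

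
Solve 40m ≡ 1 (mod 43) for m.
40^(-1) ≡ 14 (mod 43). Verification: 40 × 14 = 560 ≡ 1 (mod 43)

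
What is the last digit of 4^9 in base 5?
9 = 8 + 1 (binary 1001). Repeated squaring mod 5: 4^1 ≡ 4; 4^2 ≡ 4² = 16 ≡ 1; 4^4 ≡ 1² = 1 ≡ 1; 4^8 ≡ 1² = 1 ≡ 1. Multiply: 4^9 = 4^8 × 4^1 ≡ 1 × 4 (mod 5): 1 × 4 = 4 ≡ 4. So 4^9 ≡ 4 (mod 5).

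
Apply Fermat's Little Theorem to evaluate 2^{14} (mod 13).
4

By Fermat's Little Theorem, a^(p-1) ≡ 1 (mod p) for prime p and gcd(a, p) = 1
Here p = 13, so 2^12 ≡ 1 (mod 13)
We can reduce the exponent: 14 mod 12 = 2
So 2^14 ≡ 2^2 (mod 13)
Computing: 2^2 mod 13 = 4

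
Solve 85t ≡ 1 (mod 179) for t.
85^(-1) ≡ 139 (mod 179). Verification: 85 × 139 = 11815 ≡ 1 (mod 179)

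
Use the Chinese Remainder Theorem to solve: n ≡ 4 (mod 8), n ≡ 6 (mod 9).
M = 8 × 9 = 72. M₁ = 9, y₁ ≡ 1 (mod 8). M₂ = 8, y₂ ≡ 8 (mod 9). n = 4×9×1 + 6×8×8 ≡ 60 (mod 72)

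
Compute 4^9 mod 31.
9 = 8 + 1 (binary 1001). Repeated squaring mod 31: 4^1 ≡ 4; 4^2 ≡ 4² = 16 ≡ 16; 4^4 ≡ 16² = 256 ≡ 8; 4^8 ≡ 8² = 64 ≡ 2. Multiply: 4^9 = 4^8 × 4^1 ≡ 2 × 4 (mod 31): 2 × 4 = 8 ≡ 8. So 4^9 ≡ 8 (mod 31).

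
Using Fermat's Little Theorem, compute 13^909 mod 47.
By Fermat: 13^{46} ≡ 1 (mod 47). 909 ≡ 35 (mod 46). So 13^{909} ≡ 13^{35} ≡ 38 (mod 47)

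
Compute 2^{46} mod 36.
16

Using successive squaring:
Binary expansion of 46: 101110
Powers of 2 mod 36 (each is the square of the previous):
  2^1 ≡ 2 (mod 36)
  2^2 ≡ 2² = 4 ≡ 4 (mod 36)
  2^4 ≡ 4² = 16 ≡ 16 (mod 36)
  2^8 ≡ 16² = 256 ≡ 4 (mod 36)
  2^16 ≡ 4² = 16 ≡ 16 (mod 36)
  2^32 ≡ 16² = 256 ≡ 4 (mod 36)
46 = 32 + 8 + 4 + 2, so 2^46 = 2^32 × 2^8 × 2^4 × 2^2 ≡ 4 × 4 × 16 × 4 (mod 36)
Multiplying step by step:
  4 × 4 = 16 ≡ 16 (mod 36)
  16 × 16 = 256 ≡ 4 (mod 36)
  4 × 4 = 16 ≡ 16 (mod 36)
Result: 2^46 ≡ 16 (mod 36)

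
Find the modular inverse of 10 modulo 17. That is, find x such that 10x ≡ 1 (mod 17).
12

Using Extended Euclidean Algorithm:
gcd(10, 17) = 1
Bezout coefficients: 10 × -5 + 17 × 3 = 1
So 10 × -5 ≡ 1 (mod 17)
The inverse is -5 mod 17 = 12
Verification: 10 × 12 = 120 = 7 × 17 + 1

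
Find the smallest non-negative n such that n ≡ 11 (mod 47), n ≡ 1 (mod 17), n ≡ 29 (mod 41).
11714

Using the Chinese Remainder Theorem:
M = product of moduli = 32759
For equation 1: M_1 = 697, 697 ≡ 39 (mod 47), inverse of 697 mod 47 is 41 (check: 39 × 41 = 1599 ≡ 1 (mod 47))
For equation 2: M_2 = 1927, 1927 ≡ 6 (mod 17), inverse of 1927 mod 17 is 3 (check: 6 × 3 = 18 ≡ 1 (mod 17))
For equation 3: M_3 = 799, 799 ≡ 20 (mod 41), inverse of 799 mod 41 is 39 (check: 20 × 39 = 780 ≡ 1 (mod 41))
Combine: n ≡ Σ r_i×M_i×(M_i⁻¹ mod m_i) = 11×697×41 + 1×1927×3 + 29×799×39 = 314347 + 5781 + 903669 = 1223797
1223797 mod 32759 = 11714
n ≡ 11714 (mod 32759)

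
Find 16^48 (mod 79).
Using repeated squaring. 48 = 32 + 16 (binary 110000). Repeated squaring mod 79: 16^1 ≡ 16; 16^2 ≡ 16² = 256 ≡ 19; 16^4 ≡ 19² = 361 ≡ 45; 16^8 ≡ 45² = 2025 ≡ 50; 16^16 ≡ 50² = 2500 ≡ 51; 16^32 ≡ 51² = 2601 ≡ 73. Multiply: 16^48 = 16^32 × 16^16 ≡ 73 × 51 (mod 79): 73 × 51 = 3723 ≡ 10. So 16^48 ≡ 10 (mod 79).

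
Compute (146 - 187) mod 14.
1

(146 - 187) = -41
-41 mod 14 = 1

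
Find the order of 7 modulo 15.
Powers of 7 mod 15: 7^1≡7, 7^2≡4, 7^3≡13, 7^4≡1. Order = 4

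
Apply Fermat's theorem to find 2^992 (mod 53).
By Fermat: 2^{52} ≡ 1 (mod 53). 992 ≡ 4 (mod 52). So 2^{992} ≡ 2^{4} ≡ 16 (mod 53)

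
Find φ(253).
220

Prime factorization: 253 = 11 × 23
Using the formula φ(n) = n × Π(1 - 1/p) for each prime factor p:
φ(253) = 253 × (1 - 1/11) × (1 - 1/23)
φ(253) = 220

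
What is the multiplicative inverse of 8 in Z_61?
8^(-1) ≡ 23 (mod 61). Verification: 8 × 23 = 184 ≡ 1 (mod 61)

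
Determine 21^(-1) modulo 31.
21^(-1) ≡ 3 (mod 31). Verification: 21 × 3 = 63 ≡ 1 (mod 31)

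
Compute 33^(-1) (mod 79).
33^(-1) ≡ 12 (mod 79). Verification: 33 × 12 = 396 ≡ 1 (mod 79)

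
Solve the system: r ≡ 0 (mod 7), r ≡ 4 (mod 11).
M = 7 × 11 = 77. M₁ = 11, y₁ ≡ 2 (mod 7). M₂ = 7, y₂ ≡ 8 (mod 11). r = 0×11×2 + 4×7×8 ≡ 70 (mod 77)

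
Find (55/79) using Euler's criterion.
(55/79) = 55^{39} mod 79 = 1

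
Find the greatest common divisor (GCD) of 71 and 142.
71

Using the Euclidean algorithm:
71 = 0 × 142 + 71
142 = 2 × 71 + 0

GCD(71, 142) = 71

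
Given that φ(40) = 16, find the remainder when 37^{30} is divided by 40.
By Euler: 37^{16} ≡ 1 (mod 40) since gcd(37, 40) = 1. 30 = 1×16 + 14. So 37^{30} ≡ 37^{14} ≡ 9 (mod 40)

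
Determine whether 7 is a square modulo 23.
By Euler's criterion: 7^{11} ≡ 22 (mod 23). Since this equals -1 (≡ 22), 7 is not a QR.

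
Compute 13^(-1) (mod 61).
47

Using Extended Euclidean Algorithm:
gcd(13, 61) = 1
Bezout coefficients: 13 × -14 + 61 × 3 = 1
So 13 × -14 ≡ 1 (mod 61)
The inverse is -14 mod 61 = 47
Verification: 13 × 47 = 611 = 10 × 61 + 1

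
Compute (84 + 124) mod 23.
1

(84 + 124) = 208
208 mod 23 = 1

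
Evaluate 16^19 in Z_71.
Using repeated squaring. 19 = 16 + 2 + 1 (binary 10011). Repeated squaring mod 71: 16^1 ≡ 16; 16^2 ≡ 16² = 256 ≡ 43; 16^4 ≡ 43² = 1849 ≡ 3; 16^8 ≡ 3² = 9 ≡ 9; 16^16 ≡ 9² = 81 ≡ 10. Multiply: 16^19 = 16^16 × 16^2 × 16^1 ≡ 10 × 43 × 16 (mod 71): 10 × 43 = 430 ≡ 4; 4 × 16 = 64 ≡ 64. So 16^19 ≡ 64 (mod 71).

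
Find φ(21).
12

Prime factorization: 21 = 3 × 7
Using the formula φ(n) = n × Π(1 - 1/p) for each prime factor p:
φ(21) = 21 × (1 - 1/3) × (1 - 1/7)
φ(21) = 12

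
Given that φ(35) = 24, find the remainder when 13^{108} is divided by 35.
By Euler: 13^{24} ≡ 1 (mod 35) since gcd(13, 35) = 1. 108 = 4×24 + 12. So 13^{108} ≡ 13^{12} ≡ 1 (mod 35)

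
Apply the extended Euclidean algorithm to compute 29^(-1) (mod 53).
Extended GCD: 29(11) + 53(-6) = 1. So 29^(-1) ≡ 11 ≡ 11 (mod 53). Verify: 29 × 11 = 319 ≡ 1 (mod 53)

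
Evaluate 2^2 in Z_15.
2 = 2 (binary 10). Repeated squaring mod 15: 2^1 ≡ 2; 2^2 ≡ 2² = 4 ≡ 4. So 2^2 ≡ 4 (mod 15).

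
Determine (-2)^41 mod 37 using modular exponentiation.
Using Fermat: (-2)^{36} ≡ 1 (mod 37). 41 ≡ 5 (mod 36). So (-2)^{41} ≡ (-2)^{5} ≡ 5 (mod 37)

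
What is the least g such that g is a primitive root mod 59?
p - 1 = 58 has prime divisors 2, 29. h is a primitive root mod 59 iff h^(58/q) ≢ 1 (mod 59) for each such q.
h = 2: 2^29 ≡ 58, 2^2 ≡ 4 (mod 59); none is 1, so 2 has order 58 and is a primitive root.
The smallest primitive root mod 59 is g = 2.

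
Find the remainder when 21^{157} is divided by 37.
By Fermat: 21^{36} ≡ 1 (mod 37). 157 = 4×36 + 13. So 21^{157} ≡ 21^{13} ≡ 28 (mod 37)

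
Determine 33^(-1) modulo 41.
33^(-1) ≡ 5 (mod 41). Verification: 33 × 5 = 165 ≡ 1 (mod 41)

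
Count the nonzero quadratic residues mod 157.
For prime 157, there are (p-1)/2 = (157-1)/2 = 78 quadratic residues (excluding 0).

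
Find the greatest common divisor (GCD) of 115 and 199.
1

Using the Euclidean algorithm:
115 = 0 × 199 + 115
199 = 1 × 115 + 84
115 = 1 × 84 + 31
84 = 2 × 31 + 22
31 = 1 × 22 + 9
22 = 2 × 9 + 4
9 = 2 × 4 + 1
4 = 4 × 1 + 0

GCD(115, 199) = 1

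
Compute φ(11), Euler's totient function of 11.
10

Prime factorization: 11 = 11
Using the formula φ(n) = n × Π(1 - 1/p) for each prime factor p:
φ(11) = 11 × (1 - 1/11)
φ(11) = 10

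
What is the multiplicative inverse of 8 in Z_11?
7

Using Extended Euclidean Algorithm:
gcd(8, 11) = 1
Bezout coefficients: 8 × -4 + 11 × 3 = 1
So 8 × -4 ≡ 1 (mod 11)
The inverse is -4 mod 11 = 7
Verification: 8 × 7 = 56 = 5 × 11 + 1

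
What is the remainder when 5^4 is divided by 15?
4 = 4 (binary 100). Repeated squaring mod 15: 5^1 ≡ 5; 5^2 ≡ 5² = 25 ≡ 10; 5^4 ≡ 10² = 100 ≡ 10. So 5^4 ≡ 10 (mod 15).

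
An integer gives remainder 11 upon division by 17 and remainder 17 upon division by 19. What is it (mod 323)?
M = 17 × 19 = 323. M₁ = 19, y₁ ≡ 9 (mod 17). M₂ = 17, y₂ ≡ 9 (mod 19). t = 11×19×9 + 17×17×9 ≡ 283 (mod 323). The smallest positive such number is 283.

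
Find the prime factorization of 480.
2^5 × 3 × 5

Divide by primes starting from smallest:
480 ÷ 2 = 240
240 ÷ 2 = 120
120 ÷ 2 = 60
60 ÷ 2 = 30
30 ÷ 2 = 15
15 ÷ 3 = 5
5 ÷ 5 = 1

480 = 2^5 × 3 × 5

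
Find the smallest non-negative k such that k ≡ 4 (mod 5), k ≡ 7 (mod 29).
94

Using the Chinese Remainder Theorem:
M = product of moduli = 145
For equation 1: M_1 = 29, 29 ≡ 4 (mod 5), inverse of 29 mod 5 is 4 (check: 4 × 4 = 16 ≡ 1 (mod 5))
For equation 2: M_2 = 5, 5 ≡ 5 (mod 29), inverse of 5 mod 29 is 6 (check: 5 × 6 = 30 ≡ 1 (mod 29))
Combine: k ≡ Σ r_i×M_i×(M_i⁻¹ mod m_i) = 4×29×4 + 7×5×6 = 464 + 210 = 674
674 mod 145 = 94
k ≡ 94 (mod 145)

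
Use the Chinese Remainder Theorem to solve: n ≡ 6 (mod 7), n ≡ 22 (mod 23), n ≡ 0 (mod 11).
1287

Using the Chinese Remainder Theorem:
M = product of moduli = 1771
For equation 1: M_1 = 253, 253 ≡ 1 (mod 7), inverse of 253 mod 7 is 1 (check: 1 × 1 = 1 ≡ 1 (mod 7))
For equation 2: M_2 = 77, 77 ≡ 8 (mod 23), inverse of 77 mod 23 is 3 (check: 8 × 3 = 24 ≡ 1 (mod 23))
For equation 3: M_3 = 161, 161 ≡ 7 (mod 11), inverse of 161 mod 11 is 8 (check: 7 × 8 = 56 ≡ 1 (mod 11))
Combine: n ≡ Σ r_i×M_i×(M_i⁻¹ mod m_i) = 6×253×1 + 22×77×3 + 0×161×8 = 1518 + 5082 + 0 = 6600
6600 mod 1771 = 1287
n ≡ 1287 (mod 1771)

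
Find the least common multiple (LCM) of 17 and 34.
34

First find GCD(17, 34) using the Euclidean algorithm:
17 = 0 × 34 + 17
34 = 2 × 17 + 0
GCD(17, 34) = 17

LCM formula: LCM(a, b) = (a × b) / GCD(a, b)
LCM(17, 34) = (17 × 34) / 17
LCM(17, 34) = 578 / 17
LCM(17, 34) = 34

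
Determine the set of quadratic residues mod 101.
QRs mod 101: {1, 4, 5, 6, 9, 13, 14, 16, 17, 19, 20, 21, 22, 23, 24, 25, 30, 31, 33, 36, 37, 43, 45, 47, 49, 52, 54, 56, 58, 64, 65, 68, 70, 71, 76, 77, 78, 79, 80, 81, 82, 84, 85, 87, 88, 92, 95, 96, 97, 100}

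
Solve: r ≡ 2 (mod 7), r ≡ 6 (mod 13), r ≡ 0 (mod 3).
M = 7 × 13 × 3 = 273. M₁ = 39, y₁ ≡ 2 (mod 7). M₂ = 21, y₂ ≡ 5 (mod 13). M₃ = 91, y₃ ≡ 1 (mod 3). r = 2×39×2 + 6×21×5 + 0×91×1 ≡ 240 (mod 273)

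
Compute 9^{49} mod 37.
12

Using successive squaring:
Binary expansion of 49: 110001
Powers of 9 mod 37 (each is the square of the previous):
  9^1 ≡ 9 (mod 37)
  9^2 ≡ 9² = 81 ≡ 7 (mod 37)
  9^4 ≡ 7² = 49 ≡ 12 (mod 37)
  9^8 ≡ 12² = 144 ≡ 33 (mod 37)
  9^16 ≡ 33² = 1089 ≡ 16 (mod 37)
  9^32 ≡ 16² = 256 ≡ 34 (mod 37)
49 = 32 + 16 + 1, so 9^49 = 9^32 × 9^16 × 9^1 ≡ 34 × 16 × 9 (mod 37)
Multiplying step by step:
  34 × 16 = 544 ≡ 26 (mod 37)
  26 × 9 = 234 ≡ 12 (mod 37)
Result: 9^49 ≡ 12 (mod 37)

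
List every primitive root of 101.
Primitive roots mod 101: {2, 3, 7, 8, 11, 12, 15, 18, 26, 27, 28, 29, 34, 35, 38, 40, 42, 46, 48, 50, 51, 53, 55, 59, 61, 63, 66, 67, 72, 73, 74, 75, 83, 86, 89, 90, 93, 94, 98, 99}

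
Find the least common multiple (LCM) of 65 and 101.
6565

First find GCD(65, 101) using the Euclidean algorithm:
65 = 0 × 101 + 65
101 = 1 × 65 + 36
65 = 1 × 36 + 29
36 = 1 × 29 + 7
29 = 4 × 7 + 1
7 = 7 × 1 + 0
GCD(65, 101) = 1

LCM formula: LCM(a, b) = (a × b) / GCD(a, b)
LCM(65, 101) = (65 × 101) / 1
LCM(65, 101) = 6565 / 1
LCM(65, 101) = 6565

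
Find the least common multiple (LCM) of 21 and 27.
189

First find GCD(21, 27) using the Euclidean algorithm:
21 = 0 × 27 + 21
27 = 1 × 21 + 6
21 = 3 × 6 + 3
6 = 2 × 3 + 0
GCD(21, 27) = 3

LCM formula: LCM(a, b) = (a × b) / GCD(a, b)
LCM(21, 27) = (21 × 27) / 3
LCM(21, 27) = 567 / 3
LCM(21, 27) = 189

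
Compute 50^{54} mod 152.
96

Using successive squaring:
Binary expansion of 54: 110110
Powers of 50 mod 152 (each is the square of the previous):
  50^1 ≡ 50 (mod 152)
  50^2 ≡ 50² = 2500 ≡ 68 (mod 152)
  50^4 ≡ 68² = 4624 ≡ 64 (mod 152)
  50^8 ≡ 64² = 4096 ≡ 144 (mod 152)
  50^16 ≡ 144² = 20736 ≡ 64 (mod 152)
  50^32 ≡ 64² = 4096 ≡ 144 (mod 152)
54 = 32 + 16 + 4 + 2, so 50^54 = 50^32 × 50^16 × 50^4 × 50^2 ≡ 144 × 64 × 64 × 68 (mod 152)
Multiplying step by step:
  144 × 64 = 9216 ≡ 96 (mod 152)
  96 × 64 = 6144 ≡ 64 (mod 152)
  64 × 68 = 4352 ≡ 96 (mod 152)
Result: 50^54 ≡ 96 (mod 152)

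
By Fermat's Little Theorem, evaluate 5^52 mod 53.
By Fermat's Little Theorem, 5^{52} ≡ 1 (mod 53) since 53 is prime and gcd(5, 53) = 1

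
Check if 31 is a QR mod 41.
By Euler's criterion: 31^{20} ≡ 1 (mod 41). Since this equals 1, 31 is a QR.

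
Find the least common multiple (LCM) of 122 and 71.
8662

First find GCD(122, 71) using the Euclidean algorithm:
122 = 1 × 71 + 51
71 = 1 × 51 + 20
51 = 2 × 20 + 11
20 = 1 × 11 + 9
11 = 1 × 9 + 2
9 = 4 × 2 + 1
2 = 2 × 1 + 0
GCD(122, 71) = 1

LCM formula: LCM(a, b) = (a × b) / GCD(a, b)
LCM(122, 71) = (122 × 71) / 1
LCM(122, 71) = 8662 / 1
LCM(122, 71) = 8662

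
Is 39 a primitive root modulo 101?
No

To verify, check if 39^(100/q) ≢ 1 (mod 101) for each prime divisor q of 100
Divisors of 100 = 100: [1, 2, 4, 5, 10, 20, 25, 50, 100]
  39^(100/2) = 39^50 ≡ 100 (mod 101)
  39^(100/5) = 39^20 ≡ 1 (mod 101)
Conclusion: 39 is not a primitive root modulo 101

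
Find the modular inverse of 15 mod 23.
15^(-1) ≡ 20 (mod 23). Verification: 15 × 20 = 300 ≡ 1 (mod 23)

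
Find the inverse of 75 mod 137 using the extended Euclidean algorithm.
Extended GCD: 75(-42) + 137(23) = 1. So 75^(-1) ≡ 95 ≡ 95 (mod 137). Verify: 75 × 95 = 7125 ≡ 1 (mod 137)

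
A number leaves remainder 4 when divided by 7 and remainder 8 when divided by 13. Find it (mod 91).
M = 7 × 13 = 91. M₁ = 13, y₁ ≡ 6 (mod 7). M₂ = 7, y₂ ≡ 2 (mod 13). m = 4×13×6 + 8×7×2 ≡ 60 (mod 91)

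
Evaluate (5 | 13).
(5/13) = 5^{6} mod 13 = -1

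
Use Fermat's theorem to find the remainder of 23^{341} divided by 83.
81

By Fermat's Little Theorem, a^(p-1) ≡ 1 (mod p) for prime p and gcd(a, p) = 1
Here p = 83, so 23^82 ≡ 1 (mod 83)
We can reduce the exponent: 341 mod 82 = 13
So 23^341 ≡ 23^13 (mod 83)
Computing: 23^13 mod 83 = 81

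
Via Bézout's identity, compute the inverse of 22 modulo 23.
Extended GCD: 22(-1) + 23(1) = 1. So 22^(-1) ≡ 22 ≡ 22 (mod 23). Verify: 22 × 22 = 484 ≡ 1 (mod 23)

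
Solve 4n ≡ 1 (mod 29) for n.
22

Using Extended Euclidean Algorithm:
gcd(4, 29) = 1
Bezout coefficients: 4 × -7 + 29 × 1 = 1
So 4 × -7 ≡ 1 (mod 29)
The inverse is -7 mod 29 = 22
Verification: 4 × 22 = 88 = 3 × 29 + 1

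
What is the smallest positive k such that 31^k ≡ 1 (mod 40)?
Powers of 31 mod 40: 31^1≡31, 31^2≡1. Order = 2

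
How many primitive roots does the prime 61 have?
Number of primitive roots mod 61 = φ(60) = 16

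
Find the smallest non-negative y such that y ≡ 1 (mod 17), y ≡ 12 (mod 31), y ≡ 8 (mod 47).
17868

Using the Chinese Remainder Theorem:
M = product of moduli = 24769
For equation 1: M_1 = 1457, 1457 ≡ 12 (mod 17), inverse of 1457 mod 17 is 10 (check: 12 × 10 = 120 ≡ 1 (mod 17))
For equation 2: M_2 = 799, 799 ≡ 24 (mod 31), inverse of 799 mod 31 is 22 (check: 24 × 22 = 528 ≡ 1 (mod 31))
For equation 3: M_3 = 527, 527 ≡ 10 (mod 47), inverse of 527 mod 47 is 33 (check: 10 × 33 = 330 ≡ 1 (mod 47))
Combine: y ≡ Σ r_i×M_i×(M_i⁻¹ mod m_i) = 1×1457×10 + 12×799×22 + 8×527×33 = 14570 + 210936 + 139128 = 364634
364634 mod 24769 = 17868
y ≡ 17868 (mod 24769)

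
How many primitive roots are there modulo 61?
Number of primitive roots mod 61 = φ(60) = 16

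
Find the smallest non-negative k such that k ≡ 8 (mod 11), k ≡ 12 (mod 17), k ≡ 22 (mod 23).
3242

Using the Chinese Remainder Theorem:
M = product of moduli = 4301
For equation 1: M_1 = 391, 391 ≡ 6 (mod 11), inverse of 391 mod 11 is 2 (check: 6 × 2 = 12 ≡ 1 (mod 11))
For equation 2: M_2 = 253, 253 ≡ 15 (mod 17), inverse of 253 mod 17 is 8 (check: 15 × 8 = 120 ≡ 1 (mod 17))
For equation 3: M_3 = 187, 187 ≡ 3 (mod 23), inverse of 187 mod 23 is 8 (check: 3 × 8 = 24 ≡ 1 (mod 23))
Combine: k ≡ Σ r_i×M_i×(M_i⁻¹ mod m_i) = 8×391×2 + 12×253×8 + 22×187×8 = 6256 + 24288 + 32912 = 63456
63456 mod 4301 = 3242
k ≡ 3242 (mod 4301)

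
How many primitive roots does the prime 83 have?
Number of primitive roots mod 83 = φ(82) = 40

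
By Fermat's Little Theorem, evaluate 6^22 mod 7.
By Fermat: 6^{6} ≡ 1 (mod 7). 22 = 3×6 + 4. So 6^{22} ≡ 6^{4} ≡ 1 (mod 7)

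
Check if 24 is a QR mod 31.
By Euler's criterion: 24^{15} ≡ 30 (mod 31). Since this equals -1 (≡ 30), 24 is not a QR.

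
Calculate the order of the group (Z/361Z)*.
342

Prime factorization: 361 = 19^2
Using the formula φ(n) = n × Π(1 - 1/p) for each prime factor p:
φ(361) = 361 × (1 - 1/19)
φ(361) = 342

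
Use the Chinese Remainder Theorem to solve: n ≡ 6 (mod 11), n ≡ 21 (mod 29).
50

Using the Chinese Remainder Theorem:
M = product of moduli = 319
For equation 1: M_1 = 29, 29 ≡ 7 (mod 11), inverse of 29 mod 11 is 8 (check: 7 × 8 = 56 ≡ 1 (mod 11))
For equation 2: M_2 = 11, 11 ≡ 11 (mod 29), inverse of 11 mod 29 is 8 (check: 11 × 8 = 88 ≡ 1 (mod 29))
Combine: n ≡ Σ r_i×M_i×(M_i⁻¹ mod m_i) = 6×29×8 + 21×11×8 = 1392 + 1848 = 3240
3240 mod 319 = 50
n ≡ 50 (mod 319)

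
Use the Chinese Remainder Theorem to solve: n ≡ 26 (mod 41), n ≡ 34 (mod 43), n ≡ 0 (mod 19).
22781

Using the Chinese Remainder Theorem:
M = product of moduli = 33497
For equation 1: M_1 = 817, 817 ≡ 38 (mod 41), inverse of 817 mod 41 is 27 (check: 38 × 27 = 1026 ≡ 1 (mod 41))
For equation 2: M_2 = 779, 779 ≡ 5 (mod 43), inverse of 779 mod 43 is 26 (check: 5 × 26 = 130 ≡ 1 (mod 43))
For equation 3: M_3 = 1763, 1763 ≡ 15 (mod 19), inverse of 1763 mod 19 is 14 (check: 15 × 14 = 210 ≡ 1 (mod 19))
Combine: n ≡ Σ r_i×M_i×(M_i⁻¹ mod m_i) = 26×817×27 + 34×779×26 + 0×1763×14 = 573534 + 688636 + 0 = 1262170
1262170 mod 33497 = 22781
n ≡ 22781 (mod 33497)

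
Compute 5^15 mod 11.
Using Fermat: 5^{10} ≡ 1 (mod 11). 15 ≡ 5 (mod 10). So 5^{15} ≡ 5^{5} ≡ 1 (mod 11)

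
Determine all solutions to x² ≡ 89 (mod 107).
The square roots of 89 mod 107 are 14 and 93. Verify: 14² = 196 ≡ 89 (mod 107)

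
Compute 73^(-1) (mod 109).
3

Using Extended Euclidean Algorithm:
gcd(73, 109) = 1
Bezout coefficients: 73 × 3 + 109 × -2 = 1
So 73 × 3 ≡ 1 (mod 109)
The inverse is 3 mod 109 = 3
Verification: 73 × 3 = 219 = 2 × 109 + 1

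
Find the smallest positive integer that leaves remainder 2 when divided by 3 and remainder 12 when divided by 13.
M = 3 × 13 = 39. M₁ = 13, y₁ ≡ 1 (mod 3). M₂ = 3, y₂ ≡ 9 (mod 13). k = 2×13×1 + 12×3×9 ≡ 38 (mod 39). The smallest positive such number is 38.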